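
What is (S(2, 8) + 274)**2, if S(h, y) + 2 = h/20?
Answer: 7403841/100 ≈ 74038.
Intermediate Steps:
S(h, y) = -2 + h/20
(S(2, 8) + 274)**2 = ((-2 + (1/20)*2) + 274)**2 = ((-2 + 1/10) + 274)**2 = (-19/10 + 274)**2 = (2721/10)**2 = 7403841/100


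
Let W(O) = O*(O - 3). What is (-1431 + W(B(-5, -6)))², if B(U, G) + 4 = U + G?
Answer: 1347921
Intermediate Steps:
B(U, G) = -4 + G + U (B(U, G) = -4 + (U + G) = -4 + (G + U) = -4 + G + U)
W(O) = O*(-3 + O)
(-1431 + W(B(-5, -6)))² = (-1431 + (-4 - 6 - 5)*(-3 + (-4 - 6 - 5)))² = (-1431 - 15*(-3 - 15))² = (-1431 - 15*(-18))² = (-1431 + 270)² = (-1161)² = 1347921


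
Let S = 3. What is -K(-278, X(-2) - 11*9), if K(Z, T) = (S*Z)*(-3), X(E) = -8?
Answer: -2502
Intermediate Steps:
K(Z, T) = -9*Z (K(Z, T) = (3*Z)*(-3) = -9*Z)
-K(-278, X(-2) - 11*9) = -(-9)*(-278) = -1*2502 = -2502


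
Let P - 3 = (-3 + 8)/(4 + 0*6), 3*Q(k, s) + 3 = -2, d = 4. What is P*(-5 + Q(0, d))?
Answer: -85/3 ≈ -28.333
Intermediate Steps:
Q(k, s) = -5/3 (Q(k, s) = -1 + (⅓)*(-2) = -1 - ⅔ = -5/3)
P = 17/4 (P = 3 + (-3 + 8)/(4 + 0*6) = 3 + 5/(4 + 0) = 3 + 5/4 = 17/4 ≈ 4.2500)
P*(-5 + Q(0, d)) = 17*(-5 - 5/3)/4 = (17/4)*(-20/3) = -85/3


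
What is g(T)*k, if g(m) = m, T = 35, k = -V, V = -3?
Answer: 105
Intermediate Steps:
k = 3 (k = -1*(-3) = 3)
g(T)*k = 35*3 = 105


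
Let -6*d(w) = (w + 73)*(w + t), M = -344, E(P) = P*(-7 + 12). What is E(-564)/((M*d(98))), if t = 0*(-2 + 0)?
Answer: -235/80066 ≈ -0.0029351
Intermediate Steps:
E(P) = 5*P (E(P) = P*5 = 5*P)
t = 0 (t = 0*(-2) = 0)
d(w) = -w*(73 + w)/6 (d(w) = -(w + 73)*(w + 0)/6 = -(73 + w)*w/6 = -w*(73 + w)/6)
E(-564)/((M*d(98))) = (5*(-564))/((-172*98*(-73 - 1*98)/3)) = -2820*(-3/(16856*(-73 - 98))) = -2820/((-172*98*(-171)/3)) = -2820/((-344*(-2793))) = -2820/960792 = -2820*1/960792 = -235/80066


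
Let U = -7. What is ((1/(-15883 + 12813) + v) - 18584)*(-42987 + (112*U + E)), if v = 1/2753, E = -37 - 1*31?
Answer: 6885641727101997/8451710 ≈ 8.1470e+8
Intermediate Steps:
E = -68 (E = -37 - 31 = -68)
v = 1/2753 ≈ 0.00036324
((1/(-15883 + 12813) + v) - 18584)*(-42987 + (112*U + E)) = ((1/(-15883 + 12813) + 1/2753) - 18584)*(-42987 + (112*(-7) - 68)) = ((1/(-3070) + 1/2753) - 18584)*(-42987 + (-784 - 68)) = ((-1/3070 + 1/2753) - 18584)*(-42987 - 852) = (317/8451710 - 18584)*(-43839) = -157066578323/8451710*(-43839) = 6885641727101997/8451710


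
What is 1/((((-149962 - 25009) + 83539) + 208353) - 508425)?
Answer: -1/391504 ≈ -2.5543e-6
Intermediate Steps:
1/((((-149962 - 25009) + 83539) + 208353) - 508425) = 1/(((-174971 + 83539) + 208353) - 508425) = 1/((-91432 + 208353) - 508425) = 1/(116921 - 508425) = 1/(-391504) = -1/391504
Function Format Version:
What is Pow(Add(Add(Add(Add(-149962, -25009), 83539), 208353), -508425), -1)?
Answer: Rational(-1, 391504) ≈ -2.5543e-6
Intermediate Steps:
Pow(Add(Add(Add(Add(-149962, -25009), 83539), 208353), -508425), -1) = Pow(Add(Add(Add(-174971, 83539), 208353), -508425), -1) = Pow(Add(Add(-91432, 208353), -508425), -1) = Pow(Add(116921, -508425), -1) = Pow(-391504, -1) = Rational(-1, 391504)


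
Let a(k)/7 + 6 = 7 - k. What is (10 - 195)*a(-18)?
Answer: -24605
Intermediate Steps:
a(k) = 7 - 7*k (a(k) = -42 + 7*(7 - k) = -42 + (49 - 7*k) = 7 - 7*k)
(10 - 195)*a(-18) = (10 - 195)*(7 - 7*(-18)) = -185*(7 + 126) = -185*133 = -24605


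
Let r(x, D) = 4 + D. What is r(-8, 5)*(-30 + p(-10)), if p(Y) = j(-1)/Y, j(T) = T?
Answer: -2691/10 ≈ -269.10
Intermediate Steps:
p(Y) = -1/Y
r(-8, 5)*(-30 + p(-10)) = (4 + 5)*(-30 - 1/(-10)) = 9*(-30 - 1*(-⅒)) = 9*(-30 + ⅒) = 9*(-299/10) = -2691/10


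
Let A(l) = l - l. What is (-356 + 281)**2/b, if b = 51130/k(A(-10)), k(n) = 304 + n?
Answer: 171000/5113 ≈ 33.444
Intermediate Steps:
A(l) = 0
b = 25565/152 (b = 51130/(304 + 0) = 51130/304 = 51130*(1/304) = 25565/152 ≈ 168.19)
(-356 + 281)**2/b = (-356 + 281)**2/(25565/152) = (-75)**2*(152/25565) = 5625*(152/25565) = 171000/5113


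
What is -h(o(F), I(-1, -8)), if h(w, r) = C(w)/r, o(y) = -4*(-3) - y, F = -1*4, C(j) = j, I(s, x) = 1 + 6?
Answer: -16/7 ≈ -2.2857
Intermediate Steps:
I(s, x) = 7
F = -4
o(y) = 12 - y
h(w, r) = w/r
-h(o(F), I(-1, -8)) = -(12 - 1*(-4))/7 = -(12 + 4)/7 = -16/7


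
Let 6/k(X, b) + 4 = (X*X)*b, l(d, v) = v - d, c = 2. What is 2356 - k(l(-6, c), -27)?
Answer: 2040299/866 ≈ 2356.0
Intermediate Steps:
k(X, b) = 6/(-4 + b*X**2) (k(X, b) = 6/(-4 + (X*X)*b) = 6/(-4 + X**2*b) = 6/(-4 + b*X**2))
2356 - k(l(-6, c), -27) = 2356 - 6/(-4 - 27*(2 - 1*(-6))**2) = 2356 - 6/(-4 - 27*(2 + 6)**2) = 2356 - 6/(-4 - 27*8**2) = 2356 - 6/(-4 - 27*64) = 2356 - 6/(-4 - 1728) = 2356 - 6/(-1732) = 2356 - 6*(-1)/1732 = 2356 - 1*(-3/866) = 2356 + 3/866 = 2040299/866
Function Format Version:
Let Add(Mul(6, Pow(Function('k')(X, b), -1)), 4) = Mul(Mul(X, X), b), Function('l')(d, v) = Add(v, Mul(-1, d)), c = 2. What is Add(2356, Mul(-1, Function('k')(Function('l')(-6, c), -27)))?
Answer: Rational(2040299, 866) ≈ 2356.0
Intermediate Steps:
Function('k')(X, b) = Mul(6, Pow(Add(-4, Mul(b, Pow(X, 2))), -1)) (Function('k')(X, b) = Mul(6, Pow(Add(-4, Mul(Mul(X, X), b)), -1)) = Mul(6, Pow(Add(-4, Mul(Pow(X, 2), b)), -1)) = Mul(6, Pow(Add(-4, Mul(b, Pow(X, 2))), -1)))
Add(2356, Mul(-1, Function('k')(Function('l')(-6, c), -27))) = Add(2356, Mul(-1, Mul(6, Pow(Add(-4, Mul(-27, Pow(Add(2, Mul(-1, -6)), 2))), -1)))) = Add(2356, Mul(-1, Mul(6, Pow(Add(-4, Mul(-27, Pow(Add(2, 6), 2))), -1)))) = Add(2356, Mul(-1, Mul(6, Pow(Add(-4, Mul(-27, Pow(8, 2))), -1)))) = Add(2356, Mul(-1, Mul(6, Pow(Add(-4, Mul(-27, 64)), -1)))) = Add(2356, Mul(-1, Mul(6, Pow(Add(-4, -1728), -1)))) = Add(2356, Mul(-1, Mul(6, Pow(-1732, -1)))) = Add(2356, Mul(-1, Mul(6, Rational(-1, 1732)))) = Add(2356, Mul(-1, Rational(-3, 866))) = Add(2356, Rational(3, 866)) = Rational(2040299, 866)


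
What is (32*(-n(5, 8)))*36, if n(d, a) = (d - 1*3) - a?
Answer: 6912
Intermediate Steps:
n(d, a) = -3 + d - a (n(d, a) = (d - 3) - a = (-3 + d) - a = -3 + d - a)
(32*(-n(5, 8)))*36 = (32*(-(-3 + 5 - 1*8)))*36 = (32*(-(-3 + 5 - 8)))*36 = (32*(-1*(-6)))*36 = (32*6)*36 = 192*36 = 6912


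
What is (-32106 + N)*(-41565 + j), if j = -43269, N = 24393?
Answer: 654324642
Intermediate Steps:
(-32106 + N)*(-41565 + j) = (-32106 + 24393)*(-41565 - 43269) = -7713*(-84834) = 654324642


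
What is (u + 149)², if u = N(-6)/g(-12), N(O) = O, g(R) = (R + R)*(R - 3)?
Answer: 79905721/3600 ≈ 22196.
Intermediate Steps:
g(R) = 2*R*(-3 + R) (g(R) = (2*R)*(-3 + R) = 2*R*(-3 + R))
u = -1/60 (u = -6*(-1/(24*(-3 - 12))) = -6/(2*(-12)*(-15)) = -6/360 = -6*1/360 = -1/60 ≈ -0.016667)
(u + 149)² = (-1/60 + 149)² = (8939/60)² = 79905721/3600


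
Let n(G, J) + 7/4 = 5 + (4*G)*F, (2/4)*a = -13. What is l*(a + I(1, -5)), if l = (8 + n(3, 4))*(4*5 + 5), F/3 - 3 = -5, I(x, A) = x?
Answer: 151875/4 ≈ 37969.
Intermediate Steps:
F = -6 (F = 9 + 3*(-5) = 9 - 15 = -6)
a = -26 (a = 2*(-13) = -26)
n(G, J) = 13/4 - 24*G (n(G, J) = -7/4 + (5 + (4*G)*(-6)) = -7/4 + (5 - 24*G) = 13/4 - 24*G)
l = -6075/4 (l = (8 + (13/4 - 24*3))*(4*5 + 5) = (8 + (13/4 - 72))*(20 + 5) = (8 - 275/4)*25 = -243/4*25 = -6075/4 ≈ -1518.8)
l*(a + I(1, -5)) = -6075*(-26 + 1)/4 = -6075/4*(-25) = 151875/4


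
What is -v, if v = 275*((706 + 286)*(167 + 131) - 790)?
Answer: -81077150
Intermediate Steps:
v = 81077150 (v = 275*(992*298 - 790) = 275*(295616 - 790) = 275*294826 = 81077150)
-v = -1*81077150 = -81077150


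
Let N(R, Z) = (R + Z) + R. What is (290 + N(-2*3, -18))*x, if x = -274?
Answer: -71240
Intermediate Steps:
N(R, Z) = Z + 2*R
(290 + N(-2*3, -18))*x = (290 + (-18 + 2*(-2*3)))*(-274) = (290 + (-18 + 2*(-6)))*(-274) = (290 + (-18 - 12))*(-274) = (290 - 30)*(-274) = 260*(-274) = -71240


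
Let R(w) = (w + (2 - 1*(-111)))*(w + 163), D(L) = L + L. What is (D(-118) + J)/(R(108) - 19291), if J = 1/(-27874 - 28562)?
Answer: -13318897/2291301600 ≈ -0.0058128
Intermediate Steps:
D(L) = 2*L
R(w) = (113 + w)*(163 + w) (R(w) = (w + (2 + 111))*(163 + w) = (w + 113)*(163 + w) = (113 + w)*(163 + w))
J = -1/56436 (J = 1/(-56436) = -1/56436 ≈ -1.7719e-5)
(D(-118) + J)/(R(108) - 19291) = (2*(-118) - 1/56436)/((18419 + 108² + 276*108) - 19291) = (-236 - 1/56436)/((18419 + 11664 + 29808) - 19291) = -13318897/(56436*(59891 - 19291)) = -13318897/56436/40600 = -13318897/56436*1/40600 = -13318897/2291301600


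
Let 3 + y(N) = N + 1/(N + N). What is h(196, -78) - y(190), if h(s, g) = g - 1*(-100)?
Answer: -62701/380 ≈ -165.00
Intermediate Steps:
h(s, g) = 100 + g (h(s, g) = g + 100 = 100 + g)
y(N) = -3 + N + 1/(2*N) (y(N) = -3 + (N + 1/(N + N)) = -3 + (N + 1/(2*N)) = -3 + N + 1/(2*N))
h(196, -78) - y(190) = (100 - 78) - (-3 + 190 + (½)/190) = 22 - (-3 + 190 + (½)*(1/190)) = 22 - (-3 + 190 + 1/380) = 22 - 1*71061/380 = 22 - 71061/380 = -62701/380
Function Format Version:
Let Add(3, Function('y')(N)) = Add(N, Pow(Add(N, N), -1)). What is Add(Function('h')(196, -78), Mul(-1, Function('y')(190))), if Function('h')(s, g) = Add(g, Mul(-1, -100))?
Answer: Rational(-62701, 380) ≈ -165.00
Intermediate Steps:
Function('h')(s, g) = Add(100, g) (Function('h')(s, g) = Add(g, 100) = Add(100, g))
Function('y')(N) = Add(-3, N, Mul(Rational(1, 2), Pow(N, -1))) (Function('y')(N) = Add(-3, Add(N, Pow(Add(N, N), -1))) = Add(-3, Add(N, Pow(Mul(2, N), -1))) = Add(-3, Add(N, Mul(Rational(1, 2), Pow(N, -1)))) = Add(-3, N, Mul(Rational(1, 2), Pow(N, -1))))
Add(Function('h')(196, -78), Mul(-1, Function('y')(190))) = Add(Add(100, -78), Mul(-1, Add(-3, 190, Mul(Rational(1, 2), Pow(190, -1))))) = Add(22, Mul(-1, Add(-3, 190, Mul(Rational(1, 2), Rational(1, 190))))) = Add(22, Mul(-1, Add(-3, 190, Rational(1, 380)))) = Add(22, Mul(-1, Rational(71061, 380))) = Add(22, Rational(-71061, 380)) = Rational(-62701, 380)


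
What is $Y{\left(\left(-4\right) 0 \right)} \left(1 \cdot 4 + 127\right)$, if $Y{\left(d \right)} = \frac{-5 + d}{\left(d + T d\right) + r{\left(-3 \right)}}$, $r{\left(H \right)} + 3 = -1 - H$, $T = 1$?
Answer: $655$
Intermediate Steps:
$r{\left(H \right)} = -4 - H$ ($r{\left(H \right)} = -3 - \left(1 + H\right) = -4 - H$)
$Y{\left(d \right)} = \frac{-5 + d}{-1 + 2 d}$ ($Y{\left(d \right)} = \frac{-5 + d}{\left(d + 1 d\right) - 1} = \frac{-5 + d}{\left(d + d\right) + \left(-4 + 3\right)} = \frac{-5 + d}{2 d - 1} = \frac{-5 + d}{-1 + 2 d}$)
$Y{\left(\left(-4\right) 0 \right)} \left(1 \cdot 4 + 127\right) = \frac{-5 - 0}{-1 + 2 \left(\left(-4\right) 0\right)} \left(1 \cdot 4 + 127\right) = \frac{-5 + 0}{-1 + 2 \cdot 0} \left(4 + 127\right) = \frac{1}{-1 + 0} \left(-5\right) 131 = \frac{1}{-1} \left(-5\right) 131 = \left(-1\right) \left(-5\right) 131 = 5 \cdot 131 = 655$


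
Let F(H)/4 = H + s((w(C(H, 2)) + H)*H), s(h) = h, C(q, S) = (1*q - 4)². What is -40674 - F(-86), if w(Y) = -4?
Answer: -71290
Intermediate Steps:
C(q, S) = (-4 + q)² (C(q, S) = (q - 4)² = (-4 + q)²)
F(H) = 4*H + 4*H*(-4 + H) (F(H) = 4*(H + (-4 + H)*H) = 4*(H + H*(-4 + H)) = 4*H + 4*H*(-4 + H))
-40674 - F(-86) = -40674 - 4*(-86)*(-3 - 86) = -40674 - 4*(-86)*(-89) = -40674 - 1*30616 = -40674 - 30616 = -71290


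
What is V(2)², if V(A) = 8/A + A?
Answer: 36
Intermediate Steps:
V(A) = A + 8/A
V(2)² = (2 + 8/2)² = (2 + 8*(½))² = (2 + 4)² = 6² = 36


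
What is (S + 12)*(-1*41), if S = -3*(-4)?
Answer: -984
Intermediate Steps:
S = 12
(S + 12)*(-1*41) = (12 + 12)*(-1*41) = 24*(-41) = -984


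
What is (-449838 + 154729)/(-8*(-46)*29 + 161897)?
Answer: -295109/172569 ≈ -1.7101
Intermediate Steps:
(-449838 + 154729)/(-8*(-46)*29 + 161897) = -295109/(368*29 + 161897) = -295109/(10672 + 161897) = -295109/172569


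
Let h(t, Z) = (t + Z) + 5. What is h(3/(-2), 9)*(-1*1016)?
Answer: -12700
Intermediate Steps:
h(t, Z) = 5 + Z + t (h(t, Z) = (Z + t) + 5 = 5 + Z + t)
h(3/(-2), 9)*(-1*1016) = (5 + 9 + 3/(-2))*(-1*1016) = (5 + 9 + 3*(-½))*(-1016) = (5 + 9 - 3/2)*(-1016) = (25/2)*(-1016) = -12700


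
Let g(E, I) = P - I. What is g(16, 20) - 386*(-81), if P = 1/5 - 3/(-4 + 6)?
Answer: 312447/10 ≈ 31245.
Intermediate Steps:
P = -13/10 (P = 1*(⅕) - 3/2 = ⅕ - 3*½ = ⅕ - 3/2 = -13/10 ≈ -1.3000)
g(E, I) = -13/10 - I
g(16, 20) - 386*(-81) = (-13/10 - 1*20) - 386*(-81) = (-13/10 - 20) + 31266 = -213/10 + 31266 = 312447/10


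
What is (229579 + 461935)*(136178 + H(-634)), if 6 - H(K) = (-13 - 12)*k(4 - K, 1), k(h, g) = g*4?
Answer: 94242293976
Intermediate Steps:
k(h, g) = 4*g
H(K) = 106 (H(K) = 6 - (-13 - 12)*4*1 = 6 - (-25)*4 = 6 - 1*(-100) = 6 + 100 = 106)
(229579 + 461935)*(136178 + H(-634)) = (229579 + 461935)*(136178 + 106) = 691514*136284 = 94242293976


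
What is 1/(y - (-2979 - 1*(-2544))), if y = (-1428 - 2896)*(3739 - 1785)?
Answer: -1/8448661 ≈ -1.1836e-7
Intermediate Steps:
y = -8449096 (y = -4324*1954 = -8449096)
1/(y - (-2979 - 1*(-2544))) = 1/(-8449096 - (-2979 - 1*(-2544))) = 1/(-8449096 - (-2979 + 2544)) = 1/(-8449096 - 1*(-435)) = 1/(-8449096 + 435) = 1/(-8448661) = -1/8448661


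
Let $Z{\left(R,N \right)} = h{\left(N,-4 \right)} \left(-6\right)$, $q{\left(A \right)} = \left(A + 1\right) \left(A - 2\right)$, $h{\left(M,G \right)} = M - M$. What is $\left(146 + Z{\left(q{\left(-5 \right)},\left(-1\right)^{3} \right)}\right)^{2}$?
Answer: $21316$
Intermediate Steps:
$h{\left(M,G \right)} = 0$
$q{\left(A \right)} = \left(1 + A\right) \left(-2 + A\right)$
$Z{\left(R,N \right)} = 0$ ($Z{\left(R,N \right)} = 0 \left(-6\right) = 0$)
$\left(146 + Z{\left(q{\left(-5 \right)},\left(-1\right)^{3} \right)}\right)^{2} = \left(146 + 0\right)^{2} = 146^{2} = 21316$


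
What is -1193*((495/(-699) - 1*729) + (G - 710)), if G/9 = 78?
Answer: 205059998/233 ≈ 8.8009e+5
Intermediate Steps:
G = 702 (G = 9*78 = 702)
-1193*((495/(-699) - 1*729) + (G - 710)) = -1193*((495/(-699) - 1*729) + (702 - 710)) = -1193*((495*(-1/699) - 729) - 8) = -1193*((-165/233 - 729) - 8) = -1193*(-170022/233 - 8) = -1193*(-171886/233) = 205059998/233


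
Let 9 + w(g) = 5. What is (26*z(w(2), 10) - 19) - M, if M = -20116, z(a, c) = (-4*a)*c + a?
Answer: 24153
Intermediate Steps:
w(g) = -4 (w(g) = -9 + 5 = -4)
z(a, c) = a - 4*a*c (z(a, c) = -4*a*c + a = a - 4*a*c)
(26*z(w(2), 10) - 19) - M = (26*(-4*(1 - 4*10)) - 19) - 1*(-20116) = (26*(-4*(1 - 40)) - 19) + 20116 = (26*(-4*(-39)) - 19) + 20116 = (26*156 - 19) + 20116 = (4056 - 19) + 20116 = 4037 + 20116 = 24153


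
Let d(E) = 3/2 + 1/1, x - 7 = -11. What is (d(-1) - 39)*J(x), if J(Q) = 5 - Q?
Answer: -657/2 ≈ -328.50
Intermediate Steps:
x = -4 (x = 7 - 11 = -4)
d(E) = 5/2 (d(E) = 3*(1/2) + 1*1 = 3/2 + 1 = 5/2)
(d(-1) - 39)*J(x) = (5/2 - 39)*(5 - 1*(-4)) = -73*(5 + 4)/2 = -73/2*9 = -657/2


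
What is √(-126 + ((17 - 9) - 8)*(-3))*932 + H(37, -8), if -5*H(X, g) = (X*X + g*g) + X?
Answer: -294 + 2796*I*√14 ≈ -294.0 + 10462.0*I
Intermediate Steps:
H(X, g) = -X/5 - X²/5 - g²/5 (H(X, g) = -((X*X + g*g) + X)/5 = -((X² + g²) + X)/5 = -(X + X² + g²)/5 = -X/5 - X²/5 - g²/5)
√(-126 + ((17 - 9) - 8)*(-3))*932 + H(37, -8) = √(-126 + ((17 - 9) - 8)*(-3))*932 + (-⅕*37 - ⅕*37² - ⅕*(-8)²) = √(-126 + (8 - 8)*(-3))*932 + (-37/5 - ⅕*1369 - ⅕*64) = √(-126 + 0*(-3))*932 + (-37/5 - 1369/5 - 64/5) = √(-126 + 0)*932 - 294 = √(-126)*932 - 294 = (3*I*√14)*932 - 294 = 2796*I*√14 - 294 = -294 + 2796*I*√14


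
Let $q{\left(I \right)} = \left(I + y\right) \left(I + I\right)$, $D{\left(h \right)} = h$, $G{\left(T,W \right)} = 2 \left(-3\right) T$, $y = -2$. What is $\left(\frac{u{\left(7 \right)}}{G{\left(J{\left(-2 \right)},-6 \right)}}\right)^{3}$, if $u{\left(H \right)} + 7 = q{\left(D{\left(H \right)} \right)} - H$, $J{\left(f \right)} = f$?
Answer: $\frac{2744}{27} \approx 101.63$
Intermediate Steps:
$G{\left(T,W \right)} = - 6 T$
$q{\left(I \right)} = 2 I \left(-2 + I\right)$ ($q{\left(I \right)} = \left(I - 2\right) \left(I + I\right) = \left(-2 + I\right) 2 I = 2 I \left(-2 + I\right)$)
$u{\left(H \right)} = -7 - H + 2 H \left(-2 + H\right)$ ($u{\left(H \right)} = -7 + \left(2 H \left(-2 + H\right) - H\right) = -7 + \left(- H + 2 H \left(-2 + H\right)\right) = -7 - H + 2 H \left(-2 + H\right)$)
$\left(\frac{u{\left(7 \right)}}{G{\left(J{\left(-2 \right)},-6 \right)}}\right)^{3} = \left(\frac{-7 - 7 + 2 \cdot 7 \left(-2 + 7\right)}{\left(-6\right) \left(-2\right)}\right)^{3} = \left(\frac{-7 - 7 + 2 \cdot 7 \cdot 5}{12}\right)^{3} = \left(\left(-7 - 7 + 70\right) \frac{1}{12}\right)^{3} = \left(56 \cdot \frac{1}{12}\right)^{3} = \left(\frac{14}{3}\right)^{3} = \frac{2744}{27}$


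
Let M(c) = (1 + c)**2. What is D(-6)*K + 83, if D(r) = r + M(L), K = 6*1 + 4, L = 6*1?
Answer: 513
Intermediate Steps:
L = 6
K = 10 (K = 6 + 4 = 10)
D(r) = 49 + r (D(r) = r + (1 + 6)**2 = r + 7**2 = r + 49 = 49 + r)
D(-6)*K + 83 = (49 - 6)*10 + 83 = 43*10 + 83 = 430 + 83 = 513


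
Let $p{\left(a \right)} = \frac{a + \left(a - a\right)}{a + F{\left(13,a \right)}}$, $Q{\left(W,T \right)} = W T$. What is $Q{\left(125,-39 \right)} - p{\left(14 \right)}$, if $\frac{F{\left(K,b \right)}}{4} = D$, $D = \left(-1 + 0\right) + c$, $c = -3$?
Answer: $-4868$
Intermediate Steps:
$D = -4$ ($D = \left(-1 + 0\right) - 3 = -1 - 3 = -4$)
$F{\left(K,b \right)} = -16$ ($F{\left(K,b \right)} = 4 \left(-4\right) = -16$)
$Q{\left(W,T \right)} = T W$
$p{\left(a \right)} = \frac{a}{-16 + a}$ ($p{\left(a \right)} = \frac{a + \left(a - a\right)}{a - 16} = \frac{a + 0}{-16 + a} = \frac{a}{-16 + a}$)
$Q{\left(125,-39 \right)} - p{\left(14 \right)} = \left(-39\right) 125 - \frac{14}{-16 + 14} = -4875 - \frac{14}{-2} = -4875 - 14 \left(- \frac{1}{2}\right) = -4875 - -7 = -4875 + 7 = -4868$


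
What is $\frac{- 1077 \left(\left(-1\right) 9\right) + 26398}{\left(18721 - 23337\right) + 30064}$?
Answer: $\frac{36091}{25448} \approx 1.4182$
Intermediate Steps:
$\frac{- 1077 \left(\left(-1\right) 9\right) + 26398}{\left(18721 - 23337\right) + 30064} = \frac{\left(-1077\right) \left(-9\right) + 26398}{\left(18721 - 23337\right) + 30064} = \frac{9693 + 26398}{-4616 + 30064} = \frac{36091}{25448}$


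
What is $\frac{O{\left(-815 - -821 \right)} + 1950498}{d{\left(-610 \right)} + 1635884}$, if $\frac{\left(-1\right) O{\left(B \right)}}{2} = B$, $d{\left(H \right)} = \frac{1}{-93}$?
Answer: $\frac{181395198}{152137211} \approx 1.1923$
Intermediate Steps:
$d{\left(H \right)} = - \frac{1}{93}$
$O{\left(B \right)} = - 2 B$
$\frac{O{\left(-815 - -821 \right)} + 1950498}{d{\left(-610 \right)} + 1635884} = \frac{- 2 \left(-815 - -821\right) + 1950498}{- \frac{1}{93} + 1635884} = \frac{- 2 \left(-815 + 821\right) + 1950498}{\frac{152137211}{93}} = \left(\left(-2\right) 6 + 1950498\right) \frac{93}{152137211} = \left(-12 + 1950498\right) \frac{93}{152137211} = 1950486 \cdot \frac{93}{152137211} = \frac{181395198}{152137211}$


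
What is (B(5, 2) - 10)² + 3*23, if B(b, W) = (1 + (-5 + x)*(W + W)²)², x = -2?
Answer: 151560790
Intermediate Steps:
B(b, W) = (1 - 28*W²)² (B(b, W) = (1 + (-5 - 2)*(W + W)²)² = (1 - 7*4*W²)² = (1 - 28*W²)²)
(B(5, 2) - 10)² + 3*23 = ((-1 + 28*2²)² - 10)² + 3*23 = ((-1 + 28*4)² - 10)² + 69 = ((-1 + 112)² - 10)² + 69 = (111² - 10)² + 69 = (12321 - 10)² + 69 = 12311² + 69 = 151560721 + 69 = 151560790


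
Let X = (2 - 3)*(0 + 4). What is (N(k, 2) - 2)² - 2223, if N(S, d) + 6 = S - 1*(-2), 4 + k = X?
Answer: -2027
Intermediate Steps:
X = -4 (X = -1*4 = -4)
k = -8 (k = -4 - 4 = -8)
N(S, d) = -4 + S (N(S, d) = -6 + (S - 1*(-2)) = -6 + (S + 2) = -6 + (2 + S) = -4 + S)
(N(k, 2) - 2)² - 2223 = ((-4 - 8) - 2)² - 2223 = (-12 - 2)² - 2223 = (-14)² - 2223 = 196 - 2223 = -2027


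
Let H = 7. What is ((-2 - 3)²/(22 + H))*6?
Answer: 150/29 ≈ 5.1724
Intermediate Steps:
((-2 - 3)²/(22 + H))*6 = ((-2 - 3)²/(22 + 7))*6 = ((-5)²/29)*6 = ((1/29)*25)*6 = (25/29)*6 = 150/29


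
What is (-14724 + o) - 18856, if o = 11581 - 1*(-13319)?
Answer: -8680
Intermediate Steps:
o = 24900 (o = 11581 + 13319 = 24900)
(-14724 + o) - 18856 = (-14724 + 24900) - 18856 = 10176 - 18856 = -8680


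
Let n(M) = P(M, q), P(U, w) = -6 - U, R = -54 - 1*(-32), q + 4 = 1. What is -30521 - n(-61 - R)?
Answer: -30554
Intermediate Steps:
q = -3 (q = -4 + 1 = -3)
R = -22 (R = -54 + 32 = -22)
n(M) = -6 - M
-30521 - n(-61 - R) = -30521 - (-6 - (-61 - 1*(-22))) = -30521 - (-6 - (-61 + 22)) = -30521 - (-6 - 1*(-39)) = -30521 - (-6 + 39) = -30521 - 1*33 = -30521 - 33 = -30554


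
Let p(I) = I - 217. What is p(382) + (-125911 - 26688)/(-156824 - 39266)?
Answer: 32507449/196090 ≈ 165.78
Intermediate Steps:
p(I) = -217 + I
p(382) + (-125911 - 26688)/(-156824 - 39266) = (-217 + 382) + (-125911 - 26688)/(-156824 - 39266) = 165 - 152599/(-196090) = 165 - 152599*(-1/196090) = 165 + 152599/196090 = 32507449/196090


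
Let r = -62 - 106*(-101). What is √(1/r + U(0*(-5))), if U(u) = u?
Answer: √2661/5322 ≈ 0.0096928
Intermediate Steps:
r = 10644 (r = -62 + 10706 = 10644)
√(1/r + U(0*(-5))) = √(1/10644 + 0*(-5)) = √(1/10644 + 0) = √(1/10644) = √2661/5322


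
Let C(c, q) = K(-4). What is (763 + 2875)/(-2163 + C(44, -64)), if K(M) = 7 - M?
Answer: -1819/1076 ≈ -1.6905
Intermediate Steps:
C(c, q) = 11 (C(c, q) = 7 - 1*(-4) = 7 + 4 = 11)
(763 + 2875)/(-2163 + C(44, -64)) = (763 + 2875)/(-2163 + 11) = 3638/(-2152) = 3638*(-1/2152) = -1819/1076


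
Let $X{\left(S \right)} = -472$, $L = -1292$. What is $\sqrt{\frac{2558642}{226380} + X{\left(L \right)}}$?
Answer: $\frac{i \sqrt{120458089290}}{16170} \approx 21.464 i$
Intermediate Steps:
$\sqrt{\frac{2558642}{226380} + X{\left(L \right)}} = \sqrt{\frac{2558642}{226380} - 472} = \sqrt{2558642 \cdot \frac{1}{226380} - 472} = \sqrt{\frac{1279321}{113190} - 472} = \sqrt{- \frac{52146359}{113190}} = \frac{i \sqrt{120458089290}}{16170}$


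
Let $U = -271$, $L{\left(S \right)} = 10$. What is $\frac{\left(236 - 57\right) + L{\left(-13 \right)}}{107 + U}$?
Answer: $- \frac{189}{164} \approx -1.1524$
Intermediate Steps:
$\frac{\left(236 - 57\right) + L{\left(-13 \right)}}{107 + U} = \frac{\left(236 - 57\right) + 10}{107 - 271} = \frac{\left(236 - 57\right) + 10}{-164} = \left(179 + 10\right) \left(- \frac{1}{164}\right) = 189 \left(- \frac{1}{164}\right) = - \frac{189}{164}$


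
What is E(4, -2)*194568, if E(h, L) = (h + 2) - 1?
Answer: 972840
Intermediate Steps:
E(h, L) = 1 + h (E(h, L) = (2 + h) - 1 = 1 + h)
E(4, -2)*194568 = (1 + 4)*194568 = 5*194568 = 972840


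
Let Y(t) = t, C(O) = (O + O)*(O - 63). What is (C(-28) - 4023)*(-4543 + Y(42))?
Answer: -4829573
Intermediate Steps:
C(O) = 2*O*(-63 + O) (C(O) = (2*O)*(-63 + O) = 2*O*(-63 + O))
(C(-28) - 4023)*(-4543 + Y(42)) = (2*(-28)*(-63 - 28) - 4023)*(-4543 + 42) = (2*(-28)*(-91) - 4023)*(-4501) = (5096 - 4023)*(-4501) = 1073*(-4501) = -4829573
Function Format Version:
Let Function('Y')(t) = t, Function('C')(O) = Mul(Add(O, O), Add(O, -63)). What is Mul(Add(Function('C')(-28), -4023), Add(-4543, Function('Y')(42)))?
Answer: -4829573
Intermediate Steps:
Function('C')(O) = Mul(2, O, Add(-63, O)) (Function('C')(O) = Mul(Mul(2, O), Add(-63, O)) = Mul(2, O, Add(-63, O)))
Mul(Add(Function('C')(-28), -4023), Add(-4543, Function('Y')(42))) = Mul(Add(Mul(2, -28, Add(-63, -28)), -4023), Add(-4543, 42)) = Mul(Add(Mul(2, -28, -91), -4023), -4501) = Mul(Add(5096, -4023), -4501) = Mul(1073, -4501) = -4829573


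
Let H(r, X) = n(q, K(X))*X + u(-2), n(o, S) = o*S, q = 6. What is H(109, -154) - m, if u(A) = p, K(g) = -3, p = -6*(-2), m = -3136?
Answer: 5920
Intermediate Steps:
p = 12
u(A) = 12
n(o, S) = S*o
H(r, X) = 12 - 18*X (H(r, X) = (-3*6)*X + 12 = -18*X + 12 = 12 - 18*X)
H(109, -154) - m = (12 - 18*(-154)) - 1*(-3136) = (12 + 2772) + 3136 = 2784 + 3136 = 5920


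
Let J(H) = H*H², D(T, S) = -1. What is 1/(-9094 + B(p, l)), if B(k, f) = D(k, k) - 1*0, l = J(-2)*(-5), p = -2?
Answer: -1/9095 ≈ -0.00010995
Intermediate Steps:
J(H) = H³
l = 40 (l = (-2)³*(-5) = -8*(-5) = 40)
B(k, f) = -1 (B(k, f) = -1 - 1*0 = -1 + 0 = -1)
1/(-9094 + B(p, l)) = 1/(-9094 - 1) = 1/(-9095) = -1/9095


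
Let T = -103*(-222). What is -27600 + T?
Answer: -4734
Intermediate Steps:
T = 22866
-27600 + T = -27600 + 22866 = -4734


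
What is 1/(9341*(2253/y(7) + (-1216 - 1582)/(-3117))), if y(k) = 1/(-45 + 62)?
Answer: 3117/1115194107115 ≈ 2.7950e-9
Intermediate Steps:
y(k) = 1/17
1/(9341*(2253/y(7) + (-1216 - 1582)/(-3117))) = 1/(9341*(2253/(1/17) + (-1216 - 1582)/(-3117))) = 1/(9341*(2253*17 - 2798*(-1/3117))) = 1/(9341*(38301 + 2798/3117)) = 1/(9341*(119387015/3117)) = (1/9341)*(3117/119387015) = 3117/1115194107115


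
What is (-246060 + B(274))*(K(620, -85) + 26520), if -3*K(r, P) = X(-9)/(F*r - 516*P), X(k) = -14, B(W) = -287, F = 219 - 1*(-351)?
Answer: -3893022332496029/595890 ≈ -6.5331e+9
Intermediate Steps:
F = 570 (F = 219 + 351 = 570)
K(r, P) = 14/(3*(-516*P + 570*r)) (K(r, P) = -(-14)/(3*(570*r - 516*P)) = -(-14)/(3*(-516*P + 570*r)) = 14/(3*(-516*P + 570*r)))
(-246060 + B(274))*(K(620, -85) + 26520) = (-246060 - 287)*(7/(9*(-86*(-85) + 95*620)) + 26520) = -246347*(7/(9*(7310 + 58900)) + 26520) = -246347*((7/9)/66210 + 26520) = -246347*((7/9)*(1/66210) + 26520) = -246347*(7/595890 + 26520) = -246347*15803002807/595890 = -3893022332496029/595890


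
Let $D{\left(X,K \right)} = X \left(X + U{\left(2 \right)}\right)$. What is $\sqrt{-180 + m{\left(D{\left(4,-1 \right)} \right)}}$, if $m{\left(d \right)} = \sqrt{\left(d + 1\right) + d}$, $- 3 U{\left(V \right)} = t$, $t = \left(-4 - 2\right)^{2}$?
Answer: $\sqrt{-180 + 3 i \sqrt{7}} \approx 0.29573 + 13.42 i$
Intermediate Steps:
$t = 36$ ($t = \left(-6\right)^{2} = 36$)
$U{\left(V \right)} = -12$ ($U{\left(V \right)} = \left(- \frac{1}{3}\right) 36 = -12$)
$D{\left(X,K \right)} = X \left(-12 + X\right)$ ($D{\left(X,K \right)} = X \left(X - 12\right) = X \left(-12 + X\right)$)
$m{\left(d \right)} = \sqrt{1 + 2 d}$ ($m{\left(d \right)} = \sqrt{\left(1 + d\right) + d} = \sqrt{1 + 2 d}$)
$\sqrt{-180 + m{\left(D{\left(4,-1 \right)} \right)}} = \sqrt{-180 + \sqrt{1 + 2 \cdot 4 \left(-12 + 4\right)}} = \sqrt{-180 + \sqrt{1 + 2 \cdot 4 \left(-8\right)}} = \sqrt{-180 + \sqrt{1 + 2 \left(-32\right)}} = \sqrt{-180 + \sqrt{1 - 64}} = \sqrt{-180 + \sqrt{-63}} = \sqrt{-180 + 3 i \sqrt{7}}$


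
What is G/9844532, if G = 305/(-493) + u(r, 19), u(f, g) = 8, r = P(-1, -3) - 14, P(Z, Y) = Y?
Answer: 3639/4853354276 ≈ 7.4979e-7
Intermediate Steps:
r = -17 (r = -3 - 14 = -17)
G = 3639/493 (G = 305/(-493) + 8 = -1/493*305 + 8 = -305/493 + 8 = 3639/493 ≈ 7.3813)
G/9844532 = (3639/493)/9844532 = (3639/493)*(1/9844532) = 3639/4853354276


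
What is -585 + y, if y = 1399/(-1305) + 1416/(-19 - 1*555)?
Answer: -220428428/374535 ≈ -588.54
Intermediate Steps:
y = -1325453/374535 (y = 1399*(-1/1305) + 1416/(-19 - 555) = -1399/1305 + 1416/(-574) = -1399/1305 + 1416*(-1/574) = -1399/1305 - 708/287 = -1325453/374535 ≈ -3.5389)
-585 + y = -585 - 1325453/374535 = -220428428/374535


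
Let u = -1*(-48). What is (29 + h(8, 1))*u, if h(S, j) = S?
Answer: 1776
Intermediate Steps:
u = 48
(29 + h(8, 1))*u = (29 + 8)*48 = 37*48 = 1776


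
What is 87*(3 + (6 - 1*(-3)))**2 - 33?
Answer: 12495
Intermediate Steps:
87*(3 + (6 - 1*(-3)))**2 - 33 = 87*(3 + (6 + 3))**2 - 33 = 87*(3 + 9)**2 - 33 = 87*12**2 - 33 = 87*144 - 33 = 12528 - 33 = 12495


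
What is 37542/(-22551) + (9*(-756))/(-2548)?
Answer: 687857/684047 ≈ 1.0056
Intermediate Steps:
37542/(-22551) + (9*(-756))/(-2548) = 37542*(-1/22551) - 6804*(-1/2548) = -12514/7517 + 243/91 = 687857/684047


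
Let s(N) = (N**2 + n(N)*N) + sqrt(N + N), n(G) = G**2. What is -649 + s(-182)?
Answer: -5996093 + 2*I*sqrt(91) ≈ -5.9961e+6 + 19.079*I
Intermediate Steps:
s(N) = N**2 + N**3 + sqrt(2)*sqrt(N) (s(N) = (N**2 + N**2*N) + sqrt(N + N) = (N**2 + N**3) + sqrt(2*N) = (N**2 + N**3) + sqrt(2)*sqrt(N) = N**2 + N**3 + sqrt(2)*sqrt(N))
-649 + s(-182) = -649 + ((-182)**2 + (-182)**3 + sqrt(2)*sqrt(-182)) = -649 + (33124 - 6028568 + sqrt(2)*(I*sqrt(182))) = -649 + (33124 - 6028568 + 2*I*sqrt(91)) = -649 + (-5995444 + 2*I*sqrt(91)) = -5996093 + 2*I*sqrt(91)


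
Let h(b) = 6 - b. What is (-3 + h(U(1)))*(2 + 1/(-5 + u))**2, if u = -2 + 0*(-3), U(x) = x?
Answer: 338/49 ≈ 6.8980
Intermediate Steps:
u = -2 (u = -2 + 0 = -2)
(-3 + h(U(1)))*(2 + 1/(-5 + u))**2 = (-3 + (6 - 1*1))*(2 + 1/(-5 - 2))**2 = (-3 + (6 - 1))*(2 + 1/(-7))**2 = (-3 + 5)*(2 - 1/7)**2 = 2*(13/7)**2 = 2*(169/49) = 338/49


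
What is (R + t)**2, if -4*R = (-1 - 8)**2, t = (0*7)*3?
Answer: 6561/16 ≈ 410.06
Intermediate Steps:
t = 0 (t = 0*3 = 0)
R = -81/4 (R = -(-1 - 8)**2/4 = -1/4*(-9)**2 = -1/4*81 = -81/4 ≈ -20.250)
(R + t)**2 = (-81/4 + 0)**2 = (-81/4)**2 = 6561/16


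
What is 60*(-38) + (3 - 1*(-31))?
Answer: -2246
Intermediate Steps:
60*(-38) + (3 - 1*(-31)) = -2280 + (3 + 31) = -2280 + 34 = -2246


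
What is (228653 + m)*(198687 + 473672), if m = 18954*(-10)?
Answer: 26297977567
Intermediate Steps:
m = -189540
(228653 + m)*(198687 + 473672) = (228653 - 189540)*(198687 + 473672) = 39113*672359 = 26297977567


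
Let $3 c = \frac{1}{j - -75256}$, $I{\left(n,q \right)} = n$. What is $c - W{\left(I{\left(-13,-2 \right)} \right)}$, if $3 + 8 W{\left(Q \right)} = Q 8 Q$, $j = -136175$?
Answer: $- \frac{246539201}{1462056} \approx -168.63$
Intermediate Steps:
$W{\left(Q \right)} = - \frac{3}{8} + Q^{2}$ ($W{\left(Q \right)} = - \frac{3}{8} + \frac{Q 8 Q}{8} = - \frac{3}{8} + \frac{8 Q Q}{8} = - \frac{3}{8} + \frac{8 Q^{2}}{8} = - \frac{3}{8} + Q^{2}$)
$c = - \frac{1}{182757}$ ($c = \frac{1}{3 \left(-136175 - -75256\right)} = \frac{1}{3 \left(-136175 + 75256\right)} = \frac{1}{3 \left(-60919\right)} = \frac{1}{3} \left(- \frac{1}{60919}\right) = - \frac{1}{182757} \approx -5.4717 \cdot 10^{-6}$)
$c - W{\left(I{\left(-13,-2 \right)} \right)} = - \frac{1}{182757} - \left(- \frac{3}{8} + \left(-13\right)^{2}\right) = - \frac{1}{182757} - \left(- \frac{3}{8} + 169\right) = - \frac{1}{182757} - \frac{1349}{8} = - \frac{246539201}{1462056}$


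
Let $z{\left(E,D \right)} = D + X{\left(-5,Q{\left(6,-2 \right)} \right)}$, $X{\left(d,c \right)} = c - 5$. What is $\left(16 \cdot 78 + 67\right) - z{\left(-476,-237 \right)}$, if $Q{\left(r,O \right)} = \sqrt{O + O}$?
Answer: $1557 - 2 i \approx 1557.0 - 2.0 i$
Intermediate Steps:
$Q{\left(r,O \right)} = \sqrt{2} \sqrt{O}$ ($Q{\left(r,O \right)} = \sqrt{2 O} = \sqrt{2} \sqrt{O}$)
$X{\left(d,c \right)} = -5 + c$ ($X{\left(d,c \right)} = c - 5 = -5 + c$)
$z{\left(E,D \right)} = -5 + D + 2 i$ ($z{\left(E,D \right)} = D - \left(5 - \sqrt{2} \sqrt{-2}\right) = D - \left(5 - \sqrt{2} i \sqrt{2}\right) = D - \left(5 - 2 i\right) = -5 + D + 2 i$)
$\left(16 \cdot 78 + 67\right) - z{\left(-476,-237 \right)} = \left(16 \cdot 78 + 67\right) - \left(-5 - 237 + 2 i\right) = \left(1248 + 67\right) - \left(-242 + 2 i\right) = 1315 + \left(242 - 2 i\right) = 1557 - 2 i$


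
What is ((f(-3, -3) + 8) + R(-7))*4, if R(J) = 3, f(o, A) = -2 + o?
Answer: 24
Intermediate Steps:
((f(-3, -3) + 8) + R(-7))*4 = (((-2 - 3) + 8) + 3)*4 = ((-5 + 8) + 3)*4 = (3 + 3)*4 = 6*4 = 24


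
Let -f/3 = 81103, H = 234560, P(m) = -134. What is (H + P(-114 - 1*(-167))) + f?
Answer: -8883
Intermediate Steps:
f = -243309 (f = -3*81103 = -243309)
(H + P(-114 - 1*(-167))) + f = (234560 - 134) - 243309 = 234426 - 243309 = -8883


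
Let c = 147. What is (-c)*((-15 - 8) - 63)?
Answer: 12642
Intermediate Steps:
(-c)*((-15 - 8) - 63) = (-1*147)*((-15 - 8) - 63) = -147*(-23 - 63) = -147*(-86) = 12642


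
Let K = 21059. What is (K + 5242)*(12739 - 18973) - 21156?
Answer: -163981590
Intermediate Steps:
(K + 5242)*(12739 - 18973) - 21156 = (21059 + 5242)*(12739 - 18973) - 21156 = 26301*(-6234) - 21156 = -163960434 - 21156 = -163981590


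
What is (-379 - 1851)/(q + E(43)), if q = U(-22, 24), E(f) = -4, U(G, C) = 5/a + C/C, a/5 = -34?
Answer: 75820/103 ≈ 736.12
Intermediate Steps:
a = -170 (a = 5*(-34) = -170)
U(G, C) = 33/34 (U(G, C) = 5/(-170) + C/C = 5*(-1/170) + 1 = -1/34 + 1 = 33/34)
q = 33/34 ≈ 0.97059
(-379 - 1851)/(q + E(43)) = (-379 - 1851)/(33/34 - 4) = -2230/(-103/34) = -2230*(-34/103) = 75820/103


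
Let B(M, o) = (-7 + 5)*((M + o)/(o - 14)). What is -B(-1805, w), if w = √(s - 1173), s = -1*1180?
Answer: 55246/2549 + 3582*I*√2353/2549 ≈ 21.674 + 68.166*I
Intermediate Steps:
s = -1180
w = I*√2353 (w = √(-1180 - 1173) = √(-2353) = I*√2353 ≈ 48.508*I)
B(M, o) = -2*(M + o)/(-14 + o)
-B(-1805, w) = -2*(-1*(-1805) - I*√2353)/(-14 + I*√2353) = -2*(1805 - I*√2353)/(-14 + I*√2353)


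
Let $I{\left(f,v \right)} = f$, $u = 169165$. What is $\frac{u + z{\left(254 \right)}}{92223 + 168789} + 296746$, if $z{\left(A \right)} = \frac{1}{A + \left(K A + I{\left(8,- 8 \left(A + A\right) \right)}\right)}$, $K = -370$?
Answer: $\frac{2419624948004335}{8153840872} \approx 2.9675 \cdot 10^{5}$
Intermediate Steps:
$z{\left(A \right)} = \frac{1}{8 - 369 A}$ ($z{\left(A \right)} = \frac{1}{A - \left(-8 + 370 A\right)} = \frac{1}{8 - 369 A}$)
$\frac{u + z{\left(254 \right)}}{92223 + 168789} + 296746 = \frac{169165 + \frac{1}{8 - 93726}}{92223 + 168789} + 296746 = \frac{169165 + \frac{1}{8 - 93726}}{261012} + 296746 = \left(169165 + \frac{1}{-93718}\right) \frac{1}{261012} + 296746 = \left(169165 - \frac{1}{93718}\right) \frac{1}{261012} + 296746 = \frac{15853805469}{93718} \cdot \frac{1}{261012} + 296746 = \frac{5284601823}{8153840872} + 296746 = \frac{2419624948004335}{8153840872}$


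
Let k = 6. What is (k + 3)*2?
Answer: 18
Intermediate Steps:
(k + 3)*2 = (6 + 3)*2 = 9*2 = 18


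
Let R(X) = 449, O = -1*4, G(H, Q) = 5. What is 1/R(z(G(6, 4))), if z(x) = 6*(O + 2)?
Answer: 1/449 ≈ 0.0022272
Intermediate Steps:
O = -4
z(x) = -12 (z(x) = 6*(-4 + 2) = 6*(-2) = -12)
1/R(z(G(6, 4))) = 1/449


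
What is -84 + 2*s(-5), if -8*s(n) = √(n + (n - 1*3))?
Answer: -84 - I*√13/4 ≈ -84.0 - 0.90139*I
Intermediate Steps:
s(n) = -√(-3 + 2*n)/8 (s(n) = -√(n + (n - 1*3))/8 = -√(n + (n - 3))/8 = -√(n + (-3 + n))/8 = -√(-3 + 2*n)/8)
-84 + 2*s(-5) = -84 + 2*(-√(-3 + 2*(-5))/8) = -84 + 2*(-√(-3 - 10)/8) = -84 + 2*(-I*√13/8) = -84 - I*√13/4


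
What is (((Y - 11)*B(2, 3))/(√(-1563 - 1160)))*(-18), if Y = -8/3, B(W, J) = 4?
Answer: -984*I*√2723/2723 ≈ -18.857*I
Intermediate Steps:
Y = -8/3 (Y = -8*⅓ = -8/3 ≈ -2.6667)
(((Y - 11)*B(2, 3))/(√(-1563 - 1160)))*(-18) = (((-8/3 - 11)*4)/(√(-1563 - 1160)))*(-18) = ((-41/3*4)/(√(-2723)))*(-18) = -164*(-I*√2723/2723)/3*(-18) = -(-164)*I*√2723/8169*(-18) = (164*I*√2723/8169)*(-18) = -984*I*√2723/2723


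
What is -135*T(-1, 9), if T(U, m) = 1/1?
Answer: -135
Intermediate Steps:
T(U, m) = 1
-135*T(-1, 9) = -135*1 = -135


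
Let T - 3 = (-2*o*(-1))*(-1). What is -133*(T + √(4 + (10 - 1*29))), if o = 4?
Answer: 665 - 133*I*√15 ≈ 665.0 - 515.11*I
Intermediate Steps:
T = -5 (T = 3 + (-2*4*(-1))*(-1) = 3 - 8*(-1)*(-1) = 3 + 8*(-1) = 3 - 8 = -5)
-133*(T + √(4 + (10 - 1*29))) = -133*(-5 + √(4 + (10 - 1*29))) = -133*(-5 + √(4 + (10 - 29))) = -133*(-5 + √(4 - 19)) = -133*(-5 + √(-15)) = -133*(-5 + I*√15) = 665 - 133*I*√15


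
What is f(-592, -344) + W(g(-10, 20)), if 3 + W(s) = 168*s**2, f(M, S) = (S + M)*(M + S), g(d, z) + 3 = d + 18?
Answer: 880293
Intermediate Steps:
g(d, z) = 15 + d (g(d, z) = -3 + (d + 18) = -3 + (18 + d) = 15 + d)
f(M, S) = (M + S)**2 (f(M, S) = (M + S)*(M + S) = (M + S)**2)
W(s) = -3 + 168*s**2
f(-592, -344) + W(g(-10, 20)) = (-592 - 344)**2 + (-3 + 168*(15 - 10)**2) = (-936)**2 + (-3 + 168*5**2) = 876096 + (-3 + 168*25) = 876096 + (-3 + 4200) = 876096 + 4197 = 880293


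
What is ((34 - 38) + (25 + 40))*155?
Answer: 9455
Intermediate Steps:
((34 - 38) + (25 + 40))*155 = (-4 + 65)*155 = 61*155 = 9455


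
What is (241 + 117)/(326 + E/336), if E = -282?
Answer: 20048/18209 ≈ 1.1010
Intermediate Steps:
(241 + 117)/(326 + E/336) = (241 + 117)/(326 - 282/336) = 358/(326 - 282*1/336) = 358/(326 - 47/56) = 358/(18209/56) = 358*(56/18209) = 20048/18209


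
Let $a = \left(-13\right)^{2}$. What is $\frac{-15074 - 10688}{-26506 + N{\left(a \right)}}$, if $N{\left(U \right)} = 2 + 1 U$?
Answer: $\frac{25762}{26335} \approx 0.97824$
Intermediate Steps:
$a = 169$
$N{\left(U \right)} = 2 + U$
$\frac{-15074 - 10688}{-26506 + N{\left(a \right)}} = \frac{-15074 - 10688}{-26506 + \left(2 + 169\right)} = - \frac{25762}{-26506 + 171} = - \frac{25762}{-26335} = \left(-25762\right) \left(- \frac{1}{26335}\right) = \frac{25762}{26335}$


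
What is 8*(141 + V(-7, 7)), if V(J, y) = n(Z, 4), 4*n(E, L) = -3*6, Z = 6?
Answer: 1092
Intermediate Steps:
n(E, L) = -9/2 (n(E, L) = (-3*6)/4 = (¼)*(-18) = -9/2)
V(J, y) = -9/2
8*(141 + V(-7, 7)) = 8*(141 - 9/2) = 8*(273/2) = 1092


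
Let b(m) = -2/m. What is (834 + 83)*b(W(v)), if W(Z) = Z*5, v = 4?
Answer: -917/10 ≈ -91.700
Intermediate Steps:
W(Z) = 5*Z
(834 + 83)*b(W(v)) = (834 + 83)*(-2/(5*4)) = 917*(-2/20) = 917*(-2*1/20) = 917*(-⅒) = -917/10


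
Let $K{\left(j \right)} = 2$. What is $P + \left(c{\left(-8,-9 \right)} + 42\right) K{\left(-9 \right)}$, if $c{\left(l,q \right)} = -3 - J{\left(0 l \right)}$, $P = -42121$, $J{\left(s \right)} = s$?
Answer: $-42043$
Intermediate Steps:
$c{\left(l,q \right)} = -3$ ($c{\left(l,q \right)} = -3 - 0 l = -3 - 0 = -3 + 0 = -3$)
$P + \left(c{\left(-8,-9 \right)} + 42\right) K{\left(-9 \right)} = -42121 + \left(-3 + 42\right) 2 = -42121 + 39 \cdot 2 = -42121 + 78 = -42043$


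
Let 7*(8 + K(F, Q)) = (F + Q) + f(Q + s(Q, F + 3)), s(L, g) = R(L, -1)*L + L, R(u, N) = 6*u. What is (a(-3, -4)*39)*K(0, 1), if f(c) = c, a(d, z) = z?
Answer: 7332/7 ≈ 1047.4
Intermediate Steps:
s(L, g) = L + 6*L**2 (s(L, g) = (6*L)*L + L = 6*L**2 + L = L + 6*L**2)
K(F, Q) = -8 + F/7 + 2*Q/7 + Q*(1 + 6*Q)/7 (K(F, Q) = -8 + ((F + Q) + (Q + Q*(1 + 6*Q)))/7 = -8 + (F + 2*Q + Q*(1 + 6*Q))/7 = -8 + (F/7 + 2*Q/7 + Q*(1 + 6*Q)/7) = -8 + F/7 + 2*Q/7 + Q*(1 + 6*Q)/7)
(a(-3, -4)*39)*K(0, 1) = (-4*39)*(-8 + (1/7)*0 + (3/7)*1 + (6/7)*1**2) = -156*(-8 + 0 + 3/7 + (6/7)*1) = -156*(-8 + 0 + 3/7 + 6/7) = -156*(-47/7) = 7332/7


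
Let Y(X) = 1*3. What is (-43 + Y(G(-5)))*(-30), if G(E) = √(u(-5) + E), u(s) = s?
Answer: 1200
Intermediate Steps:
G(E) = √(-5 + E)
Y(X) = 3
(-43 + Y(G(-5)))*(-30) = (-43 + 3)*(-30) = -40*(-30) = 1200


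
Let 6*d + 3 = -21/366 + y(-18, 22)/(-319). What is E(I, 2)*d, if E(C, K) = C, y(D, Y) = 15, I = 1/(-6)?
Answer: 120817/1401048 ≈ 0.086233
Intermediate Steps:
I = -⅙ ≈ -0.16667
d = -120817/233508 (d = -½ + (-21/366 + 15/(-319))/6 = -½ + (-21*1/366 + 15*(-1/319))/6 = -½ + (-7/122 - 15/319)/6 = -½ + (⅙)*(-4063/38918) = -½ - 4063/233508 = -120817/233508 ≈ -0.51740)
E(I, 2)*d = -⅙*(-120817/233508) = 120817/1401048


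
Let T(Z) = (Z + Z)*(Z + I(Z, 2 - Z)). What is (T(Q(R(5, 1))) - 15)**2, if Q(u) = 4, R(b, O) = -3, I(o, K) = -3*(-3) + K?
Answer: 5329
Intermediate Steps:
I(o, K) = 9 + K
T(Z) = 22*Z (T(Z) = (Z + Z)*(Z + (9 + (2 - Z))) = (2*Z)*(Z + (11 - Z)) = (2*Z)*11 = 22*Z)
(T(Q(R(5, 1))) - 15)**2 = (22*4 - 15)**2 = (88 - 15)**2 = 73**2 = 5329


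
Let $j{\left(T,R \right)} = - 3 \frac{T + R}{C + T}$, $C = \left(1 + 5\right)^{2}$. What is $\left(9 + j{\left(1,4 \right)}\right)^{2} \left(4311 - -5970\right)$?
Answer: $\frac{1039655844}{1369} \approx 7.5943 \cdot 10^{5}$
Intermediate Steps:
$C = 36$ ($C = 6^{2} = 36$)
$j{\left(T,R \right)} = - \frac{3 \left(R + T\right)}{36 + T}$ ($j{\left(T,R \right)} = - 3 \frac{T + R}{36 + T} = - 3 \frac{R + T}{36 + T} = - \frac{3 \left(R + T\right)}{36 + T}$)
$\left(9 + j{\left(1,4 \right)}\right)^{2} \left(4311 - -5970\right) = \left(9 + \frac{3 \left(\left(-1\right) 4 - 1\right)}{36 + 1}\right)^{2} \left(4311 - -5970\right) = \left(9 + \frac{3 \left(-4 - 1\right)}{37}\right)^{2} \left(4311 + 5970\right) = \left(9 + 3 \cdot \frac{1}{37} \left(-5\right)\right)^{2} \cdot 10281 = \left(9 - \frac{15}{37}\right)^{2} \cdot 10281 = \left(\frac{318}{37}\right)^{2} \cdot 10281 = \frac{101124}{1369} \cdot 10281 = \frac{1039655844}{1369}$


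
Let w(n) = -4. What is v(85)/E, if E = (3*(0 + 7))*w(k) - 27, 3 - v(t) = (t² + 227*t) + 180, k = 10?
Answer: 8899/37 ≈ 240.51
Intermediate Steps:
v(t) = -177 - t² - 227*t (v(t) = 3 - ((t² + 227*t) + 180) = 3 - (180 + t² + 227*t) = 3 + (-180 - t² - 227*t) = -177 - t² - 227*t)
E = -111 (E = (3*(0 + 7))*(-4) - 27 = (3*7)*(-4) - 27 = 21*(-4) - 27 = -84 - 27 = -111)
v(85)/E = (-177 - 1*85² - 227*85)/(-111) = (-177 - 1*7225 - 19295)*(-1/111) = (-177 - 7225 - 19295)*(-1/111) = -26697*(-1/111) = 8899/37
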